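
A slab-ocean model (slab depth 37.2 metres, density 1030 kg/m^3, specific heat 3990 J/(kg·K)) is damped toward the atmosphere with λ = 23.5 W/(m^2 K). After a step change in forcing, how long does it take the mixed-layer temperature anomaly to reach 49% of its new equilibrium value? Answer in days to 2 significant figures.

Areal heat capacity C = ρ c_p D = 1030 × 3990 × 37.2 = 1.53×10^8 J/(m²·K).
τ = C / λ = 1.53×10^8 / 23.5 = 6.51×10^6 s.
Fraction reached: 1 − e^(−t/τ) = 0.49 ⇒ t = −τ ln(1 − 0.49) = τ × 0.673.
t = 4.38×10^6 s = 50.7 days.

51 days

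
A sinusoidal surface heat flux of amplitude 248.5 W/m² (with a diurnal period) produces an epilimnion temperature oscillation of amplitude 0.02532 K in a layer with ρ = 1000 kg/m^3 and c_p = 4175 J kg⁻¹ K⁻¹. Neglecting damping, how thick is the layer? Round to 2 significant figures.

ω = 2π / 86400 s = 7.27×10^-5 s⁻¹.
Required C = F₀ / (A ω) = 248.5 / (0.02532 × 7.27×10^-5) = 1.35×10^8 J/(m²·K).
D = C / (ρ c_p) = 1.35×10^8 / (1000 × 4175) = 32.3 m.

32 m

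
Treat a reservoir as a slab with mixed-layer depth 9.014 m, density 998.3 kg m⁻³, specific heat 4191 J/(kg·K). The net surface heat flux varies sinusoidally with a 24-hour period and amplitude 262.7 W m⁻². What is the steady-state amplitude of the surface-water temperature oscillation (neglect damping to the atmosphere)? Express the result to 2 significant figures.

0.096 K

Areal heat capacity C = ρ c_p D = 998.3 × 4191 × 9.014 = 3.77×10^7 J/(m^2 K).
Angular frequency ω = 2π / T = 2π / 86400 s = 7.27×10^-5 s⁻¹.
Cω = 3.77×10^7 × 7.27×10^-5 = 2740 W/(m²·K).
Amplitude A = F₀ / (Cω) = 262.7 / 2740 = 0.0958 K.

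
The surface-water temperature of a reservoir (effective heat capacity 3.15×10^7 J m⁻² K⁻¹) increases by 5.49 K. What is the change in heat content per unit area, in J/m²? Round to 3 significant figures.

Areal heat capacity C = 3.15×10^7 J m⁻² K⁻¹ (given).
ΔQ = C ΔT = 3.15×10^7 × 5.49 = 1.73×10^8 J/m².

1.73×10^8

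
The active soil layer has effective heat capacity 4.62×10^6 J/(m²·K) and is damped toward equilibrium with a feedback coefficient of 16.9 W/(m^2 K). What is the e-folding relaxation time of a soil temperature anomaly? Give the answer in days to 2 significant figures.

3.2 days

Areal heat capacity C = 4.62×10^6 J/(m²·K) (given).
Relaxation time τ = C / λ = 4.62×10^6 / 16.9 = 2.73×10^5 s.
In days: 2.73×10^5 s / (86400 s/day) = 3.16 days.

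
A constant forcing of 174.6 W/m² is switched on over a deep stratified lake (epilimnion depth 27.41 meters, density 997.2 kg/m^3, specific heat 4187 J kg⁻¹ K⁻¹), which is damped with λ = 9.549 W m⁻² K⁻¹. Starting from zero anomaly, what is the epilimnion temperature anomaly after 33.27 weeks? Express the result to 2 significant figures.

15 K

Areal heat capacity C = ρ c_p D = 997.2 × 4187 × 27.41 = 1.14×10^8 J/(m^2 K).
τ = C / λ = 1.14×10^8 / 9.549 = 1.20×10^7 s.
Equilibrium anomaly ΔT_eq = F / λ = 174.6 / 9.549 = 18.3 K.
t = 33.27 weeks = 2.01×10^7 s, so t/τ = 1.68.
ΔT(t) = ΔT_eq (1 − e^(−t/τ)) = 18.3 × (1 − e^−1.68) = 14.9 K.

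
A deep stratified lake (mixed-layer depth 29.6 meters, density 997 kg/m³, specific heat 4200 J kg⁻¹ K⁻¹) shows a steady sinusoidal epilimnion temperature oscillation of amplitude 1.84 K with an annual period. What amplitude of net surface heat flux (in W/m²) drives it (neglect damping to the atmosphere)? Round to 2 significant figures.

45

Areal heat capacity C = ρ c_p D = 997 × 4200 × 29.6 = 1.24×10^8 J/(m²·K).
ω = 2π / 3.15×10^7 s = 1.99×10^-7 s⁻¹.
Cω = 1.24×10^8 × 1.99×10^-7 = 24.7 W/(m²·K).
F₀ = A × Cω = 1.84 × 24.7 = 45.4 W/m².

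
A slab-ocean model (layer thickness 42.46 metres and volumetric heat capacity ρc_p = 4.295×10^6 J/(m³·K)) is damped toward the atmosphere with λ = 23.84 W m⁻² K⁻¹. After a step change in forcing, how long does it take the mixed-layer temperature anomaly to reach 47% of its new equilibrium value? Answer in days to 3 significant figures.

Areal heat capacity C = ρc_p × D = 4.295×10^6 × 42.46 = 1.82×10^8 J/(m^2 K).
τ = C / λ = 1.82×10^8 / 23.84 = 7.65×10^6 s.
Fraction reached: 1 − e^(−t/τ) = 0.47 ⇒ t = −τ ln(1 − 0.47) = τ × 0.635.
t = 4.86×10^6 s = 56.2 days.

56.2 days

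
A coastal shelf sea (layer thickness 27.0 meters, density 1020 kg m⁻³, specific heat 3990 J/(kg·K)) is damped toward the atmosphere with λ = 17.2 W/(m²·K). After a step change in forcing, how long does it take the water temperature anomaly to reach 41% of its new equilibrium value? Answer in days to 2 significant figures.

Areal heat capacity C = ρ c_p D = 1020 × 3990 × 27.0 = 1.10×10^8 J m⁻² K⁻¹.
τ = C / λ = 1.10×10^8 / 17.2 = 6.39×10^6 s.
Fraction reached: 1 − e^(−t/τ) = 0.41 ⇒ t = −τ ln(1 − 0.41) = τ × 0.528.
t = 3.37×10^6 s = 39.0 days.

39 days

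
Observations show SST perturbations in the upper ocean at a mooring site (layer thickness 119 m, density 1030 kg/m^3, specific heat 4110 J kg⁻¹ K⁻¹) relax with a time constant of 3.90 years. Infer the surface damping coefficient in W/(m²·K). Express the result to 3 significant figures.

4.09

Areal heat capacity C = ρ c_p D = 1030 × 4110 × 119 = 5.04×10^8 J/(m²·K).
τ = 3.90 years = 1.23×10^8 s.
λ = C / τ = 5.04×10^8 / 1.23×10^8 = 4.09 W/(m²·K).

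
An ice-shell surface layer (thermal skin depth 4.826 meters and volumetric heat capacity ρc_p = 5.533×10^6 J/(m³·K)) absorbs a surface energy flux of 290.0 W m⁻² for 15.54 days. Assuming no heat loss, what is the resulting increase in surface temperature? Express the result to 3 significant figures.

14.6 K

Areal heat capacity C = ρc_p × D = 5.533×10^6 × 4.826 = 2.67×10^7 J m⁻² K⁻¹.
Net heat input Q = F Δt = 290.0 × (15.54 days × 86400 s/day) = 3.89×10^8 J/m².
ΔT = Q / C = 3.89×10^8 / 2.67×10^7 = 14.6 K.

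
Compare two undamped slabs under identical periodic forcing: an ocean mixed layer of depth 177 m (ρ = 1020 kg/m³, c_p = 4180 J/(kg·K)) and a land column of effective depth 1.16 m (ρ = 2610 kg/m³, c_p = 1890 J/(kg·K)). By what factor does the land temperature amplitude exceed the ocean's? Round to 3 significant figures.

132

C_ocean = 1020 × 4180 × 177 = 7.55×10^8 J/(m²·K).
C_land = 2610 × 1890 × 1.16 = 5.72×10^6 J/(m²·K).
Undamped amplitude ∝ 1/C, so A_land/A_ocean = C_ocean/C_land = 132.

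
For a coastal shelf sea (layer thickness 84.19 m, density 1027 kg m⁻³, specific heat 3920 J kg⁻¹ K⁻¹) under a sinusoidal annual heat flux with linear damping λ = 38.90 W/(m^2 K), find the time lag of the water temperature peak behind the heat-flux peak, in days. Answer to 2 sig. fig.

Areal heat capacity C = ρ c_p D = 1027 × 3920 × 84.19 = 3.39×10^8 J/(m^2 K).
ω = 2π / 3.15×10^7 s = 1.99×10^-7 s⁻¹.
Phase lag φ = arctan(Cω/λ) = arctan(67.5/38.90) = 1.05 rad.
Time lag = φ / ω = 1.05 / 1.99×10^-7 = 5.26×10^6 s = 60.9 days.

61 days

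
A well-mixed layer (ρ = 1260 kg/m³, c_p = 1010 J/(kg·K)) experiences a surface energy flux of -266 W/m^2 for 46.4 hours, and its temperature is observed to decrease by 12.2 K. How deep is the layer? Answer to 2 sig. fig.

2.9 m

Heat input Q = F Δt = -266 × 1.67×10^5 s = -4.44×10^7 J/m².
Required areal heat capacity C = Q / ΔT = 3.64×10^6 J/(m²·K).
Depth D = C / (ρ c_p) = 3.64×10^6 / (1260 × 1010) = 2.86 m.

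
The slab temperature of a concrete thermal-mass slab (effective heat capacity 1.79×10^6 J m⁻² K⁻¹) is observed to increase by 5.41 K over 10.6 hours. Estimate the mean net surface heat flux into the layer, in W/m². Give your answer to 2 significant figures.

Areal heat capacity C = 1.79×10^6 J m⁻² K⁻¹ (given).
Required heat per unit area: Q = C ΔT = 1.79×10^6 × 5.41 = 9.68×10^6 J/m².
Flux F = Q / Δt = 9.68×10^6 / 38200 s = 254 W/m².

250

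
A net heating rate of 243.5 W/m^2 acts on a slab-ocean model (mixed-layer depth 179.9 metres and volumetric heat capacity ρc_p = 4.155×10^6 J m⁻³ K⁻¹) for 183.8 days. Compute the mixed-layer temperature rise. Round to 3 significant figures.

Areal heat capacity C = ρc_p × D = 4.155×10^6 × 179.9 = 7.47×10^8 J/(m²·K).
Net heat input Q = F Δt = 243.5 × (183.8 days × 86400 s/day) = 3.87×10^9 J/m².
ΔT = Q / C = 3.87×10^9 / 7.47×10^8 = 5.17 K.

5.17 K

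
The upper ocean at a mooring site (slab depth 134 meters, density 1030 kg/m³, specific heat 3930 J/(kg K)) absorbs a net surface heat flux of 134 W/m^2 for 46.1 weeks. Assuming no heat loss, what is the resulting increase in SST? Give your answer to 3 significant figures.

6.89 K

Areal heat capacity C = ρ c_p D = 1030 × 3930 × 134 = 5.42×10^8 J/(m^2 K).
Net heat input Q = F Δt = 134 × (46.1 weeks × 6.048×10^5 s/week) = 3.74×10^9 J/m².
ΔT = Q / C = 3.74×10^9 / 5.42×10^8 = 6.89 K.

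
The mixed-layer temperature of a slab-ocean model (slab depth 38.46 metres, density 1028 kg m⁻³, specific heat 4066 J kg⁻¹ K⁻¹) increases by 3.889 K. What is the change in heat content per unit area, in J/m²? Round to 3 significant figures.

6.25×10^8

Areal heat capacity C = ρ c_p D = 1028 × 4066 × 38.46 = 1.61×10^8 J m⁻² K⁻¹.
ΔQ = C ΔT = 1.61×10^8 × 3.889 = 6.25×10^8 J/m².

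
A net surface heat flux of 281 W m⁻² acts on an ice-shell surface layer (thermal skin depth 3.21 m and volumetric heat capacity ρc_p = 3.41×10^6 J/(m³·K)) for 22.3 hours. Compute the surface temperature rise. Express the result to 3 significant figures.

2.06 K

Areal heat capacity C = ρc_p × D = 3.41×10^6 × 3.21 = 1.09×10^7 J m⁻² K⁻¹.
Net heat input Q = F Δt = 281 × (22.3 hours × 3600 s/hour) = 2.26×10^7 J/m².
ΔT = Q / C = 2.26×10^7 / 1.09×10^7 = 2.06 K.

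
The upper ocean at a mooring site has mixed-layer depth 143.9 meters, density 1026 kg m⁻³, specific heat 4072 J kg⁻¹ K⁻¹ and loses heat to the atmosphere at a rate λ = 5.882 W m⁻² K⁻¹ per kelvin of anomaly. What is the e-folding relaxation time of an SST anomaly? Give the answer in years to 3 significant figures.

3.24 years

Areal heat capacity C = ρ c_p D = 1026 × 4072 × 143.9 = 6.01×10^8 J m⁻² K⁻¹.
Relaxation time τ = C / λ = 6.01×10^8 / 5.882 = 1.02×10^8 s.
In years: 1.02×10^8 s / (3.156×10^7 s/year) = 3.24 years.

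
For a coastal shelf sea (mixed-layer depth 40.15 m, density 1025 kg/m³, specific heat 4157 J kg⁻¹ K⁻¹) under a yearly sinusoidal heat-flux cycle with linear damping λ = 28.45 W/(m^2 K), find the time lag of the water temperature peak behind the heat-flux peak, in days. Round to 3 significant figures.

50.8 days

Areal heat capacity C = ρ c_p D = 1025 × 4157 × 40.15 = 1.71×10^8 J m⁻² K⁻¹.
ω = 2π / 3.15×10^7 s = 1.99×10^-7 s⁻¹.
Phase lag φ = arctan(Cω/λ) = arctan(34.1/28.45) = 0.875 rad.
Time lag = φ / ω = 0.875 / 1.99×10^-7 = 4.39×10^6 s = 50.8 days.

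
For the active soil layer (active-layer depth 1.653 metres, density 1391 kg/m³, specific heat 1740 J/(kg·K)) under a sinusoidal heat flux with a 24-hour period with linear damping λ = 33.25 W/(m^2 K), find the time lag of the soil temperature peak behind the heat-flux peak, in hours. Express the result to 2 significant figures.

5.6 hours

Areal heat capacity C = ρ c_p D = 1391 × 1740 × 1.653 = 4.00×10^6 J m⁻² K⁻¹.
ω = 2π / 86400 s = 7.27×10^-5 s⁻¹.
Phase lag φ = arctan(Cω/λ) = arctan(291/33.25) = 1.46 rad.
Time lag = φ / ω = 1.46 / 7.27×10^-5 = 20000 s = 5.57 hours.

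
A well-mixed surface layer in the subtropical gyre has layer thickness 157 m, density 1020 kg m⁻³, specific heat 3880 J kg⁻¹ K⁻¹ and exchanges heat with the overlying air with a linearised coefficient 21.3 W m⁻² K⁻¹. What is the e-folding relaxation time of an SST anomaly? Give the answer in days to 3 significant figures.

Areal heat capacity C = ρ c_p D = 1020 × 3880 × 157 = 6.21×10^8 J m⁻² K⁻¹.
Relaxation time τ = C / λ = 6.21×10^8 / 21.3 = 2.92×10^7 s.
In days: 2.92×10^7 s / (86400 s/day) = 338 days.

338 days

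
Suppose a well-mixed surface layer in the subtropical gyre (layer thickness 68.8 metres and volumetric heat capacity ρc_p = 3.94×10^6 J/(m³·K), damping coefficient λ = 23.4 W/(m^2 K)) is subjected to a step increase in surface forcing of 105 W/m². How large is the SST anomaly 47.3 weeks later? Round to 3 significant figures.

4.11 K

Areal heat capacity C = ρc_p × D = 3.94×10^6 × 68.8 = 2.71×10^8 J/(m^2 K).
τ = C / λ = 2.71×10^8 / 23.4 = 1.16×10^7 s.
Equilibrium anomaly ΔT_eq = F / λ = 105 / 23.4 = 4.49 K.
t = 47.3 weeks = 2.86×10^7 s, so t/τ = 2.47.
ΔT(t) = ΔT_eq (1 − e^(−t/τ)) = 4.49 × (1 − e^−2.47) = 4.11 K.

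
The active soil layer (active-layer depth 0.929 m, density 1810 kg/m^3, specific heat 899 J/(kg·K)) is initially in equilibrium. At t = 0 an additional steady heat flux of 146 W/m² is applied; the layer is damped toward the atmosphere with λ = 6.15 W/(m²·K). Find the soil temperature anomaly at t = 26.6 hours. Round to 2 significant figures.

7.7 K

Areal heat capacity C = ρ c_p D = 1810 × 899 × 0.929 = 1.51×10^6 J/(m^2 K).
τ = C / λ = 1.51×10^6 / 6.15 = 2.46×10^5 s.
Equilibrium anomaly ΔT_eq = F / λ = 146 / 6.15 = 23.7 K.
t = 26.6 hours = 95800 s, so t/τ = 0.390.
ΔT(t) = ΔT_eq (1 − e^(−t/τ)) = 23.7 × (1 − e^−0.390) = 7.66 K.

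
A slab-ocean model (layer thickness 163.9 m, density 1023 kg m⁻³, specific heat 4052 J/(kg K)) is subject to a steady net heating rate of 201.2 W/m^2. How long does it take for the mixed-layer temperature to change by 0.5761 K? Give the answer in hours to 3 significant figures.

540 hours

Areal heat capacity C = ρ c_p D = 1023 × 4052 × 163.9 = 6.79×10^8 J/(m^2 K).
Time required: Δt = C ΔT / F = 6.79×10^8 × 0.5761 / 201.2 = 1.95×10^6 s.
In hours: 1.95×10^6 s / (3600 s/hour) = 540 hours.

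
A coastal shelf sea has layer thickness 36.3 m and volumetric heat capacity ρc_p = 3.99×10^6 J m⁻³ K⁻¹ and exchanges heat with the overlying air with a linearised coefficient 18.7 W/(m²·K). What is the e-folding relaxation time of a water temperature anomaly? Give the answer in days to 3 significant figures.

89.6 days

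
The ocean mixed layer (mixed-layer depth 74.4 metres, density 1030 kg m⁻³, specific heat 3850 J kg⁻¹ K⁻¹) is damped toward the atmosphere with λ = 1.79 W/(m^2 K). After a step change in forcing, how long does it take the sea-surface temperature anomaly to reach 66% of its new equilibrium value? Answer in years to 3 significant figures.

Areal heat capacity C = ρ c_p D = 1030 × 3850 × 74.4 = 2.95×10^8 J/(m²·K).
τ = C / λ = 2.95×10^8 / 1.79 = 1.65×10^8 s.
Fraction reached: 1 − e^(−t/τ) = 0.66 ⇒ t = −τ ln(1 − 0.66) = τ × 1.08.
t = 1.78×10^8 s = 5.63 years.

5.63 years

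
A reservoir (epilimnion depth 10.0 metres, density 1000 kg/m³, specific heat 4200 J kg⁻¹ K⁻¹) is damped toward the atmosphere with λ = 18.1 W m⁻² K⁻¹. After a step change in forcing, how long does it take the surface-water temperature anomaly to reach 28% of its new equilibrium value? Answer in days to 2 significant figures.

Areal heat capacity C = ρ c_p D = 1000 × 4200 × 10.0 = 4.20×10^7 J m⁻² K⁻¹.
τ = C / λ = 4.20×10^7 / 18.1 = 2.32×10^6 s.
Fraction reached: 1 − e^(−t/τ) = 0.28 ⇒ t = −τ ln(1 − 0.28) = τ × 0.329.
t = 7.62×10^5 s = 8.82 days.

8.8 days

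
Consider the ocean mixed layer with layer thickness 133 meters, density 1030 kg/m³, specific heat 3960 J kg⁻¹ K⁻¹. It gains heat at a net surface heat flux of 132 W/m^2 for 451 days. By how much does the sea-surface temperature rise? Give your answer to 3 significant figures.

Areal heat capacity C = ρ c_p D = 1030 × 3960 × 133 = 5.42×10^8 J m⁻² K⁻¹.
Net heat input Q = F Δt = 132 × (451 days × 86400 s/day) = 5.14×10^9 J/m².
ΔT = Q / C = 5.14×10^9 / 5.42×10^8 = 9.48 K.

9.48 K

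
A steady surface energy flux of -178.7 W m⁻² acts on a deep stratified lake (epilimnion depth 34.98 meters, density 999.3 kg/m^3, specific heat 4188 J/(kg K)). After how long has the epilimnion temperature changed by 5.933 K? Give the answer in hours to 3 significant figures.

1350 hours

Areal heat capacity C = ρ c_p D = 999.3 × 4188 × 34.98 = 1.46×10^8 J/(m^2 K).
Time required: Δt = C ΔT / F = 1.46×10^8 × -5.933 / -178.7 = 4.86×10^6 s.
In hours: 4.86×10^6 s / (3600 s/hour) = 1350 hours.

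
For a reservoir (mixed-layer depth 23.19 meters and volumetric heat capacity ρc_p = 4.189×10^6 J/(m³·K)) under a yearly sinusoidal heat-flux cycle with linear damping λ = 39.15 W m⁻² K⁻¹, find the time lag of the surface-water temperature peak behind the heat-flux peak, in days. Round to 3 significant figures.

Areal heat capacity C = ρc_p × D = 4.189×10^6 × 23.19 = 9.71×10^7 J/(m^2 K).
ω = 2π / 3.15×10^7 s = 1.99×10^-7 s⁻¹.
Phase lag φ = arctan(Cω/λ) = arctan(19.4/39.15) = 0.459 rad.
Time lag = φ / ω = 0.459 / 1.99×10^-7 = 2.30×10^6 s = 26.7 days.

26.7 days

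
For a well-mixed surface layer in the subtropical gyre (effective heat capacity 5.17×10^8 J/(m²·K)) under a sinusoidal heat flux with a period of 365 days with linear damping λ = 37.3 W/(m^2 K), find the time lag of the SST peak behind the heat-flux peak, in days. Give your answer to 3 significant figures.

71.1 days

Areal heat capacity C = 5.17×10^8 J/(m²·K) (given).
ω = 2π / 3.15×10^7 s = 1.99×10^-7 s⁻¹.
Phase lag φ = arctan(Cω/λ) = arctan(103/37.3) = 1.22 rad.
Time lag = φ / ω = 1.22 / 1.99×10^-7 = 6.14×10^6 s = 71.1 days.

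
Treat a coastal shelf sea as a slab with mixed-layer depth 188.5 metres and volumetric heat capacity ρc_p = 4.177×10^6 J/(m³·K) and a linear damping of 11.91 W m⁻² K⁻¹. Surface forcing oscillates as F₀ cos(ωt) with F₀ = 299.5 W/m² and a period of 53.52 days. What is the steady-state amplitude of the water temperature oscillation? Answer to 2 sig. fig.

Areal heat capacity C = ρc_p × D = 4.177×10^6 × 188.5 = 7.87×10^8 J/(m²·K).
Angular frequency ω = 2π / T = 2π / 4.62×10^6 s = 1.36×10^-6 s⁻¹.
√((Cω)² + λ²) = √((1070)² + 11.91²) = 1070 W/(m²·K).
Amplitude A = F₀ / √((Cω)²+λ²) = 299.5 / 1070 = 0.280 K.

0.28 K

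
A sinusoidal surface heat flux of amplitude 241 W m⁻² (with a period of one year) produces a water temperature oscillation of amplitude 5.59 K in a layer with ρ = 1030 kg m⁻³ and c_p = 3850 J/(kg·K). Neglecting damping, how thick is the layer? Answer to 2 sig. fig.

55 m

ω = 2π / 3.15×10^7 s = 1.99×10^-7 s⁻¹.
Required C = F₀ / (A ω) = 241 / (5.59 × 1.99×10^-7) = 2.16×10^8 J/(m²·K).
D = C / (ρ c_p) = 2.16×10^8 / (1030 × 3850) = 54.6 m.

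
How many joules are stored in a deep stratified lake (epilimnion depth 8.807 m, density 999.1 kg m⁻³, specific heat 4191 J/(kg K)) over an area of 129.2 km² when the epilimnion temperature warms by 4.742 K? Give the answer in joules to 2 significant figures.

2.3×10^16 J

Areal heat capacity C = ρ c_p D = 999.1 × 4191 × 8.807 = 3.69×10^7 J/(m^2 K).
Heat per unit area: q = C ΔT = 3.69×10^7 × 4.742 = 1.75×10^8 J/m².
Total heat: Q = q × A = 1.75×10^8 × (129.2 × 10⁶ m²) = 2.26×10^16 J.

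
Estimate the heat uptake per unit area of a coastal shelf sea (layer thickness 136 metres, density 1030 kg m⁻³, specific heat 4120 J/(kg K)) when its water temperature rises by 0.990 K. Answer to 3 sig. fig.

Areal heat capacity C = ρ c_p D = 1030 × 4120 × 136 = 5.77×10^8 J/(m^2 K).
ΔQ = C ΔT = 5.77×10^8 × 0.990 = 5.71×10^8 J/m².

5.71×10^8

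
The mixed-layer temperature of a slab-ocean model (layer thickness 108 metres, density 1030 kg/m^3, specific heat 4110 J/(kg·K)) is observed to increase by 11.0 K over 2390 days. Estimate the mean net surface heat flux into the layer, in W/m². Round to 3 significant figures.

24.4

Areal heat capacity C = ρ c_p D = 1030 × 4110 × 108 = 4.57×10^8 J m⁻² K⁻¹.
Required heat per unit area: Q = C ΔT = 4.57×10^8 × 11.0 = 5.03×10^9 J/m².
Flux F = Q / Δt = 5.03×10^9 / 2.06×10^8 s = 24.4 W/m².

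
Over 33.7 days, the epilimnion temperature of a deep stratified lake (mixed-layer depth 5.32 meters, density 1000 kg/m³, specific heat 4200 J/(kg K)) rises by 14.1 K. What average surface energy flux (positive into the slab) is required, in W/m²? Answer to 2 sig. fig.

Areal heat capacity C = ρ c_p D = 1000 × 4200 × 5.32 = 2.23×10^7 J/(m²·K).
Required heat per unit area: Q = C ΔT = 2.23×10^7 × 14.1 = 3.15×10^8 J/m².
Flux F = Q / Δt = 3.15×10^8 / 2.91×10^6 s = 108 W/m².

110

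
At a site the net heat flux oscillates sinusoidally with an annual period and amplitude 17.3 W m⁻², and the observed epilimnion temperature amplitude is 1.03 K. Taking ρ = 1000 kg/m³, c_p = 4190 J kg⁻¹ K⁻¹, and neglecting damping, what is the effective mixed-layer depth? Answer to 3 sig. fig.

20.1 m

ω = 2π / 3.15×10^7 s = 1.99×10^-7 s⁻¹.
Required C = F₀ / (A ω) = 17.3 / (1.03 × 1.99×10^-7) = 8.43×10^7 J/(m²·K).
D = C / (ρ c_p) = 8.43×10^7 / (1000 × 4190) = 20.1 m.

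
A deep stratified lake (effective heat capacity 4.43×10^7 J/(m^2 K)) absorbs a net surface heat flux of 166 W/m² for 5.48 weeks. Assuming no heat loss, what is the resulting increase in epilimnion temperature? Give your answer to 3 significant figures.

Areal heat capacity C = 4.43×10^7 J/(m^2 K) (given).
Net heat input Q = F Δt = 166 × (5.48 weeks × 6.048×10^5 s/week) = 5.50×10^8 J/m².
ΔT = Q / C = 5.50×10^8 / 4.43×10^7 = 12.4 K.

12.4 K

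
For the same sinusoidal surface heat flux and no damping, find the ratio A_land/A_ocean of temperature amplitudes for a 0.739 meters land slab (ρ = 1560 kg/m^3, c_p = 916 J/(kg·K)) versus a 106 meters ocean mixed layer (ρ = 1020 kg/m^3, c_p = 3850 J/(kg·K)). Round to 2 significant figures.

C_ocean = 1020 × 3850 × 106 = 4.16×10^8 J/(m²·K).
C_land = 1560 × 916 × 0.739 = 1.06×10^6 J/(m²·K).
Undamped amplitude ∝ 1/C, so A_land/A_ocean = C_ocean/C_land = 394.

390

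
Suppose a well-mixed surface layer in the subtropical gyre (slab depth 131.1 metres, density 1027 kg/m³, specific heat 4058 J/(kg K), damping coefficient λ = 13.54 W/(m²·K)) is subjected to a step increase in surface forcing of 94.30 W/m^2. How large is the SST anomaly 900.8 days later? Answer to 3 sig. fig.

5.95 K

Areal heat capacity C = ρ c_p D = 1027 × 4058 × 131.1 = 5.46×10^8 J m⁻² K⁻¹.
τ = C / λ = 5.46×10^8 / 13.54 = 4.04×10^7 s.
Equilibrium anomaly ΔT_eq = F / λ = 94.30 / 13.54 = 6.96 K.
t = 900.8 days = 7.78×10^7 s, so t/τ = 1.93.
ΔT(t) = ΔT_eq (1 − e^(−t/τ)) = 6.96 × (1 − e^−1.93) = 5.95 K.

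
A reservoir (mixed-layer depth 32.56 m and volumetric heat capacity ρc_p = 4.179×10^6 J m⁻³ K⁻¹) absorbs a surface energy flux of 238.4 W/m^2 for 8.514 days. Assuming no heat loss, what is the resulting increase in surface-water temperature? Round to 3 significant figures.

Areal heat capacity C = ρc_p × D = 4.179×10^6 × 32.56 = 1.36×10^8 J/(m²·K).
Net heat input Q = F Δt = 238.4 × (8.514 days × 86400 s/day) = 1.75×10^8 J/m².
ΔT = Q / C = 1.75×10^8 / 1.36×10^8 = 1.29 K.

1.29 K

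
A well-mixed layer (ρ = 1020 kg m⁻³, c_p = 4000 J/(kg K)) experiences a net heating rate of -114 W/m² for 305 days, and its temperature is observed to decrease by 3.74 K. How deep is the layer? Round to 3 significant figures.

Heat input Q = F Δt = -114 × 2.64×10^7 s = -3.00×10^9 J/m².
Required areal heat capacity C = Q / ΔT = 8.03×10^8 J/(m²·K).
Depth D = C / (ρ c_p) = 8.03×10^8 / (1020 × 4000) = 197 m.

197 m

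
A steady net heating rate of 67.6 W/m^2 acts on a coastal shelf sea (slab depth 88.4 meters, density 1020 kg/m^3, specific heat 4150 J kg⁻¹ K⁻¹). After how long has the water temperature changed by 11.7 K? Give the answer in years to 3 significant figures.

2.05 years

Areal heat capacity C = ρ c_p D = 1020 × 4150 × 88.4 = 3.74×10^8 J m⁻² K⁻¹.
Time required: Δt = C ΔT / F = 3.74×10^8 × 11.7 / 67.6 = 6.48×10^7 s.
In years: 6.48×10^7 s / (3.156×10^7 s/year) = 2.05 years.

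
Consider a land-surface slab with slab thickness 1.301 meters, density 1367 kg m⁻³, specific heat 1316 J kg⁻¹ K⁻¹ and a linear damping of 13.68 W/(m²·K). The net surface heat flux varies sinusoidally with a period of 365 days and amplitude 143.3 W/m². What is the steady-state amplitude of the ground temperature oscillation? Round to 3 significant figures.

Areal heat capacity C = ρ c_p D = 1367 × 1316 × 1.301 = 2.34×10^6 J/(m^2 K).
Angular frequency ω = 2π / T = 2π / 3.15×10^7 s = 1.99×10^-7 s⁻¹.
√((Cω)² + λ²) = √((0.466)² + 13.68²) = 13.7 W/(m²·K).
Amplitude A = F₀ / √((Cω)²+λ²) = 143.3 / 13.7 = 10.5 K.

10.5 K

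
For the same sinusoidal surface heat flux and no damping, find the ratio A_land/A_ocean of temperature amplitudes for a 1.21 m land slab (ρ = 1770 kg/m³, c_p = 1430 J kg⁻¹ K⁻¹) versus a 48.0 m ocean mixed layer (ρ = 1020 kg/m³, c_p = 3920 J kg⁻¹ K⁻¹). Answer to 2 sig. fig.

C_ocean = 1020 × 3920 × 48.0 = 1.92×10^8 J/(m²·K).
C_land = 1770 × 1430 × 1.21 = 3.06×10^6 J/(m²·K).
Undamped amplitude ∝ 1/C, so A_land/A_ocean = C_ocean/C_land = 62.7.

63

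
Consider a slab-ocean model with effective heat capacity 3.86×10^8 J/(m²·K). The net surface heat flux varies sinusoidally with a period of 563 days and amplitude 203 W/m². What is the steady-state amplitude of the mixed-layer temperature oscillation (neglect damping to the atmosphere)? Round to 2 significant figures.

Areal heat capacity C = 3.86×10^8 J/(m²·K) (given).
Angular frequency ω = 2π / T = 2π / 4.86×10^7 s = 1.29×10^-7 s⁻¹.
Cω = 3.86×10^8 × 1.29×10^-7 = 49.9 W/(m²·K).
Amplitude A = F₀ / (Cω) = 203 / 49.9 = 4.07 K.

4.1 K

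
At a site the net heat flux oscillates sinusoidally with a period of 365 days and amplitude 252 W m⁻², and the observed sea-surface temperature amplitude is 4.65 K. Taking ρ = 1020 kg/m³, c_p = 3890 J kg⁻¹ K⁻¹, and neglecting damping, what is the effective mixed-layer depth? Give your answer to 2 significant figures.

69 m

ω = 2π / 3.15×10^7 s = 1.99×10^-7 s⁻¹.
Required C = F₀ / (A ω) = 252 / (4.65 × 1.99×10^-7) = 2.72×10^8 J/(m²·K).
D = C / (ρ c_p) = 2.72×10^8 / (1020 × 3890) = 68.6 m.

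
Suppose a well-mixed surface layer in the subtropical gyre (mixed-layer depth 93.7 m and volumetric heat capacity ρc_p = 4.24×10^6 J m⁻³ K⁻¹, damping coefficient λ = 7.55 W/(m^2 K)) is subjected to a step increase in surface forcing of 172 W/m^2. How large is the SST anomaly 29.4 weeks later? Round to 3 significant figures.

6.53 K

Areal heat capacity C = ρc_p × D = 4.24×10^6 × 93.7 = 3.97×10^8 J m⁻² K⁻¹.
τ = C / λ = 3.97×10^8 / 7.55 = 5.26×10^7 s.
Equilibrium anomaly ΔT_eq = F / λ = 172 / 7.55 = 22.8 K.
t = 29.4 weeks = 1.78×10^7 s, so t/τ = 0.338.
ΔT(t) = ΔT_eq (1 − e^(−t/τ)) = 22.8 × (1 − e^−0.338) = 6.53 K.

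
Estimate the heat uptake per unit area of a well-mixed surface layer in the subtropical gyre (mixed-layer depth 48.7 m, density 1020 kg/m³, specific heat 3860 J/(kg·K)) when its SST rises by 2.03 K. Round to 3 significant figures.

3.89×10^8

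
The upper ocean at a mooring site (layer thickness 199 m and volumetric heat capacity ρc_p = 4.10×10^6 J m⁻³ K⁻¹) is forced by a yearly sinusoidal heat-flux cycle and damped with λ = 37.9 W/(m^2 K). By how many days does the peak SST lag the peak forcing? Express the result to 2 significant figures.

78 days

Areal heat capacity C = ρc_p × D = 4.10×10^6 × 199 = 8.16×10^8 J m⁻² K⁻¹.
ω = 2π / 3.15×10^7 s = 1.99×10^-7 s⁻¹.
Phase lag φ = arctan(Cω/λ) = arctan(163/37.9) = 1.34 rad.
Time lag = φ / ω = 1.34 / 1.99×10^-7 = 6.73×10^6 s = 77.9 days.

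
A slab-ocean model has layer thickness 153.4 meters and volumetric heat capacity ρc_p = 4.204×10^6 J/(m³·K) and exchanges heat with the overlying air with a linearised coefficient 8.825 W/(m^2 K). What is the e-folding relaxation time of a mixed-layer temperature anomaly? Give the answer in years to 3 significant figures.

2.32 years

Areal heat capacity C = ρc_p × D = 4.204×10^6 × 153.4 = 6.45×10^8 J/(m^2 K).
Relaxation time τ = C / λ = 6.45×10^8 / 8.825 = 7.31×10^7 s.
In years: 7.31×10^7 s / (3.156×10^7 s/year) = 2.32 years.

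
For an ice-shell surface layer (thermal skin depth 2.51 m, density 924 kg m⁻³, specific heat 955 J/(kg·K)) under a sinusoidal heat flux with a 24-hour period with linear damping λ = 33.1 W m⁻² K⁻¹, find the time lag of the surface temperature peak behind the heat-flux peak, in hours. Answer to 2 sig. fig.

Areal heat capacity C = ρ c_p D = 924 × 955 × 2.51 = 2.21×10^6 J/(m²·K).
ω = 2π / 86400 s = 7.27×10^-5 s⁻¹.
Phase lag φ = arctan(Cω/λ) = arctan(161/33.1) = 1.37 rad.
Time lag = φ / ω = 1.37 / 7.27×10^-5 = 18800 s = 5.23 hours.

5.2 hours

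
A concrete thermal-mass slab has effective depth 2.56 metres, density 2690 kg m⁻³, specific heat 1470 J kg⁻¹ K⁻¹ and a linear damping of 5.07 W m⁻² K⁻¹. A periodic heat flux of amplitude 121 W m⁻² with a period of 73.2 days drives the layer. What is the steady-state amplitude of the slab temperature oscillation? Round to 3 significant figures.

10.7 K

Areal heat capacity C = ρ c_p D = 2690 × 1470 × 2.56 = 1.01×10^7 J/(m²·K).
Angular frequency ω = 2π / T = 2π / 6.32×10^6 s = 9.93×10^-7 s⁻¹.
√((Cω)² + λ²) = √((10.1)² + 5.07²) = 11.3 W/(m²·K).
Amplitude A = F₀ / √((Cω)²+λ²) = 121 / 11.3 = 10.7 K.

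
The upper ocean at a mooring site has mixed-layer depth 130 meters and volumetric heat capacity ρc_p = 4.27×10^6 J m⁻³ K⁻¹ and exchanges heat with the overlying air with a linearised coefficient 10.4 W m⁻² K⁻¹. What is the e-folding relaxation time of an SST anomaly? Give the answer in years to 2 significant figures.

Areal heat capacity C = ρc_p × D = 4.27×10^6 × 130 = 5.55×10^8 J/(m^2 K).
Relaxation time τ = C / λ = 5.55×10^8 / 10.4 = 5.34×10^7 s.
In years: 5.34×10^7 s / (3.156×10^7 s/year) = 1.69 years.

1.7 years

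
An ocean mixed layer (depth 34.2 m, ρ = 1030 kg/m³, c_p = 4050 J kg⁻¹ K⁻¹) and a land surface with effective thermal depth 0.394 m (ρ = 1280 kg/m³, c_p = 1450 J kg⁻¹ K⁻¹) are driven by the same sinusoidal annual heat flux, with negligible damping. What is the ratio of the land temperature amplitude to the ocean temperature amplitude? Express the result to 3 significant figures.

C_ocean = 1030 × 4050 × 34.2 = 1.43×10^8 J/(m²·K).
C_land = 1280 × 1450 × 0.394 = 7.31×10^5 J/(m²·K).
Undamped amplitude ∝ 1/C, so A_land/A_ocean = C_ocean/C_land = 195.

195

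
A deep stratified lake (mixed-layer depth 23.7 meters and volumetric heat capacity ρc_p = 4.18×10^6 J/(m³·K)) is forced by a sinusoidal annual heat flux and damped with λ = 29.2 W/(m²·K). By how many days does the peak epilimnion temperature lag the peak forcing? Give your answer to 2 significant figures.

Areal heat capacity C = ρc_p × D = 4.18×10^6 × 23.7 = 9.91×10^7 J/(m^2 K).
ω = 2π / 3.15×10^7 s = 1.99×10^-7 s⁻¹.
Phase lag φ = arctan(Cω/λ) = arctan(19.7/29.2) = 0.594 rad.
Time lag = φ / ω = 0.594 / 1.99×10^-7 = 2.98×10^6 s = 34.5 days.

35 days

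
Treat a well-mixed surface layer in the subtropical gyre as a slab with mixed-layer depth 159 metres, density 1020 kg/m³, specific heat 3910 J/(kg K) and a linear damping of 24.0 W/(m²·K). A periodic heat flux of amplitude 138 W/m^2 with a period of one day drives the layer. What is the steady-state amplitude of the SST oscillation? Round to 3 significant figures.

0.00299 K

Areal heat capacity C = ρ c_p D = 1020 × 3910 × 159 = 6.34×10^8 J/(m²·K).
Angular frequency ω = 2π / T = 2π / 86400 s = 7.27×10^-5 s⁻¹.
√((Cω)² + λ²) = √((46100)² + 24.0²) = 46100 W/(m²·K).
Amplitude A = F₀ / √((Cω)²+λ²) = 138 / 46100 = 0.00299 K.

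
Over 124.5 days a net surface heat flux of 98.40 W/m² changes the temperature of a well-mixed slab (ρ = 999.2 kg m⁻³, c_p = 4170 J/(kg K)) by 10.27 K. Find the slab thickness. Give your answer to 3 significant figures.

Heat input Q = F Δt = 98.40 × 1.08×10^7 s = 1.06×10^9 J/m².
Required areal heat capacity C = Q / ΔT = 1.03×10^8 J/(m²·K).
Depth D = C / (ρ c_p) = 1.03×10^8 / (999.2 × 4170) = 24.7 m.

24.7 m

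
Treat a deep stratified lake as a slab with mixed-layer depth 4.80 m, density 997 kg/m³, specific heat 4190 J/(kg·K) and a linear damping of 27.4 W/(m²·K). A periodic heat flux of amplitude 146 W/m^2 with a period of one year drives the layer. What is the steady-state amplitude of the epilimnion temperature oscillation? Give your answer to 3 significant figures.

5.27 K

Areal heat capacity C = ρ c_p D = 997 × 4190 × 4.80 = 2.01×10^7 J/(m²·K).
Angular frequency ω = 2π / T = 2π / 3.15×10^7 s = 1.99×10^-7 s⁻¹.
√((Cω)² + λ²) = √((4.00)² + 27.4²) = 27.7 W/(m²·K).
Amplitude A = F₀ / √((Cω)²+λ²) = 146 / 27.7 = 5.27 K.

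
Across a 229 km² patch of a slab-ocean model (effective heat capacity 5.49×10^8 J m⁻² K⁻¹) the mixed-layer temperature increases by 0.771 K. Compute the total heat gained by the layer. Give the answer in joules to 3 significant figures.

9.69×10^16 J

Areal heat capacity C = 5.49×10^8 J m⁻² K⁻¹ (given).
Heat per unit area: q = C ΔT = 5.49×10^8 × 0.771 = 4.23×10^8 J/m².
Total heat: Q = q × A = 4.23×10^8 × (229 × 10⁶ m²) = 9.69×10^16 J.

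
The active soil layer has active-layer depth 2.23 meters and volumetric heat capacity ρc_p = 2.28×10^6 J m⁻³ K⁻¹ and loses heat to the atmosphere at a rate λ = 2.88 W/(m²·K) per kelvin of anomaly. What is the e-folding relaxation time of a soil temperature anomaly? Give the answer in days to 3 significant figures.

Areal heat capacity C = ρc_p × D = 2.28×10^6 × 2.23 = 5.08×10^6 J/(m^2 K).
Relaxation time τ = C / λ = 5.08×10^6 / 2.88 = 1.77×10^6 s.
In days: 1.77×10^6 s / (86400 s/day) = 20.4 days.

20.4 days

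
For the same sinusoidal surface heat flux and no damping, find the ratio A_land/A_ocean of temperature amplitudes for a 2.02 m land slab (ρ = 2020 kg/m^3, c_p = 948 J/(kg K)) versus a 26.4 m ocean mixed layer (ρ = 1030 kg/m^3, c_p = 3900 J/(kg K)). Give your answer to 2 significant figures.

27

C_ocean = 1030 × 3900 × 26.4 = 1.06×10^8 J/(m²·K).
C_land = 2020 × 948 × 2.02 = 3.87×10^6 J/(m²·K).
Undamped amplitude ∝ 1/C, so A_land/A_ocean = C_ocean/C_land = 27.4.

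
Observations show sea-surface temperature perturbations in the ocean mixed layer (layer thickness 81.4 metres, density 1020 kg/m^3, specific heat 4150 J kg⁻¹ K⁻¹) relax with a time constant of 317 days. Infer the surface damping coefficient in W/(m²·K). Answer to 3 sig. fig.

12.6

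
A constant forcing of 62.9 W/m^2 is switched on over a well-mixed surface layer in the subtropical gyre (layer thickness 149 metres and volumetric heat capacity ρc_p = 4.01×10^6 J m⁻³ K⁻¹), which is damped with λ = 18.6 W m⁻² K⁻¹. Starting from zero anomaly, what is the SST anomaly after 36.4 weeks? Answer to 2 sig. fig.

1.7 K

Areal heat capacity C = ρc_p × D = 4.01×10^6 × 149 = 5.97×10^8 J m⁻² K⁻¹.
τ = C / λ = 5.97×10^8 / 18.6 = 3.21×10^7 s.
Equilibrium anomaly ΔT_eq = F / λ = 62.9 / 18.6 = 3.38 K.
t = 36.4 weeks = 2.20×10^7 s, so t/τ = 0.685.
ΔT(t) = ΔT_eq (1 − e^(−t/τ)) = 3.38 × (1 − e^−0.685) = 1.68 K.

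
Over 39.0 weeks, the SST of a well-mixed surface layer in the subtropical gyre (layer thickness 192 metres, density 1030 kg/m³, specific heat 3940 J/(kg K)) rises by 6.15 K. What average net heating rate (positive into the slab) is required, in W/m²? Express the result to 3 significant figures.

203

Areal heat capacity C = ρ c_p D = 1030 × 3940 × 192 = 7.79×10^8 J m⁻² K⁻¹.
Required heat per unit area: Q = C ΔT = 7.79×10^8 × 6.15 = 4.79×10^9 J/m².
Flux F = Q / Δt = 4.79×10^9 / 2.36×10^7 s = 203 W/m².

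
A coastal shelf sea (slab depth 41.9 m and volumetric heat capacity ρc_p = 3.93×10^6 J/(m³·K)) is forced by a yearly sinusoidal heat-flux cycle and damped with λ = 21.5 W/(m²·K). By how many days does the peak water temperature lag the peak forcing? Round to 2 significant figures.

58 days

Areal heat capacity C = ρc_p × D = 3.93×10^6 × 41.9 = 1.65×10^8 J/(m^2 K).
ω = 2π / 3.15×10^7 s = 1.99×10^-7 s⁻¹.
Phase lag φ = arctan(Cω/λ) = arctan(32.8/21.5) = 0.991 rad.
Time lag = φ / ω = 0.991 / 1.99×10^-7 = 4.97×10^6 s = 57.6 days.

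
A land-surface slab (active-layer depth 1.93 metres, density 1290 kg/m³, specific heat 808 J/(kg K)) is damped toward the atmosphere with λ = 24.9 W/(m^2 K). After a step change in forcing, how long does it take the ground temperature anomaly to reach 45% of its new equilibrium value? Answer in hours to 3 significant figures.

13.4 hours

Areal heat capacity C = ρ c_p D = 1290 × 808 × 1.93 = 2.01×10^6 J/(m^2 K).
τ = C / λ = 2.01×10^6 / 24.9 = 80800 s.
Fraction reached: 1 − e^(−t/τ) = 0.45 ⇒ t = −τ ln(1 − 0.45) = τ × 0.598.
t = 48300 s = 13.4 hours.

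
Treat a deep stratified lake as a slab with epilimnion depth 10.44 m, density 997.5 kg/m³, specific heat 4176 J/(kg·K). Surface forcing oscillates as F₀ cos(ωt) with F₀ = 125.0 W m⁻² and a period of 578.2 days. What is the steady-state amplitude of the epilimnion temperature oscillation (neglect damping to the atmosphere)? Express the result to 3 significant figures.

Areal heat capacity C = ρ c_p D = 997.5 × 4176 × 10.44 = 4.35×10^7 J/(m^2 K).
Angular frequency ω = 2π / T = 2π / 5.00×10^7 s = 1.26×10^-7 s⁻¹.
Cω = 4.35×10^7 × 1.26×10^-7 = 5.47 W/(m²·K).
Amplitude A = F₀ / (Cω) = 125.0 / 5.47 = 22.9 K.

22.9 K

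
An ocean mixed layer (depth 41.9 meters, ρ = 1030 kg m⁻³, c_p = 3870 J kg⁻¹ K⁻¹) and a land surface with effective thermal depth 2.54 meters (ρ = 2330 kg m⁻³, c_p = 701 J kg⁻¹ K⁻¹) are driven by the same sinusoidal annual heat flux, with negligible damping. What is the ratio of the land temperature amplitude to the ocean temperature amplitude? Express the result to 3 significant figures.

40.3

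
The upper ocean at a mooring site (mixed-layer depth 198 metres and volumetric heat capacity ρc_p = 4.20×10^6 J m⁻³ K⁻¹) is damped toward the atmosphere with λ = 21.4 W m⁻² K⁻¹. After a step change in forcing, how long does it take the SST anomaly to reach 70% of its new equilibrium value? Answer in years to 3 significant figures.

1.48 years

Areal heat capacity C = ρc_p × D = 4.20×10^6 × 198 = 8.32×10^8 J/(m^2 K).
τ = C / λ = 8.32×10^8 / 21.4 = 3.89×10^7 s.
Fraction reached: 1 − e^(−t/τ) = 0.70 ⇒ t = −τ ln(1 − 0.70) = τ × 1.20.
t = 4.68×10^7 s = 1.48 years.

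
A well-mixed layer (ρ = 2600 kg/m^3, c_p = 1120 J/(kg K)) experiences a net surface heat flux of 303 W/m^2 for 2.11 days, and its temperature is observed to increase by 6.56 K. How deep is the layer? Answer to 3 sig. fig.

2.89 m

Heat input Q = F Δt = 303 × 1.82×10^5 s = 5.52×10^7 J/m².
Required areal heat capacity C = Q / ΔT = 8.42×10^6 J/(m²·K).
Depth D = C / (ρ c_p) = 8.42×10^6 / (2600 × 1120) = 2.89 m.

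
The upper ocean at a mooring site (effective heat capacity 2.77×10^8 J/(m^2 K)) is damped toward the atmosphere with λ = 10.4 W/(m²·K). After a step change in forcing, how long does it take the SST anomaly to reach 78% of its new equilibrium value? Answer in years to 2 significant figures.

1.3 years

Areal heat capacity C = 2.77×10^8 J/(m^2 K) (given).
τ = C / λ = 2.77×10^8 / 10.4 = 2.66×10^7 s.
Fraction reached: 1 − e^(−t/τ) = 0.78 ⇒ t = −τ ln(1 − 0.78) = τ × 1.51.
t = 4.03×10^7 s = 1.28 years.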